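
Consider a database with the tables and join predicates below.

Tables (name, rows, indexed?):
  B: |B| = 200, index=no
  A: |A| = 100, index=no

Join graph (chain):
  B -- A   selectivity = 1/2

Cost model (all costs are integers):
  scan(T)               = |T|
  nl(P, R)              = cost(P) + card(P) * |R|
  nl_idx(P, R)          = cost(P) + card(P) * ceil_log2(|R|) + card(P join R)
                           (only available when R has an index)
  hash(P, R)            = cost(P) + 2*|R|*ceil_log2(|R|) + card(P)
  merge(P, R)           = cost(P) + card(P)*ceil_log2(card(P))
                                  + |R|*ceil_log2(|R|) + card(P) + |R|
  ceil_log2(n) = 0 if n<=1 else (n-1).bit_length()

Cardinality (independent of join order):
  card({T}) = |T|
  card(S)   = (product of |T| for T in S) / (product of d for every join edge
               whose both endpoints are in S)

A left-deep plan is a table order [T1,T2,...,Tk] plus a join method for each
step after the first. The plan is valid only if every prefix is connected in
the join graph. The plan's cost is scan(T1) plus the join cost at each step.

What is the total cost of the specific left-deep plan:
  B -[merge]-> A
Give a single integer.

2800

step 1: scan B: cost=200, card=200
step 2: join A via merge
    card(P join A) = 200*100/(2) = 10000
    cost = 200 + 200*8 + 100*7 + 200 + 100 = 2800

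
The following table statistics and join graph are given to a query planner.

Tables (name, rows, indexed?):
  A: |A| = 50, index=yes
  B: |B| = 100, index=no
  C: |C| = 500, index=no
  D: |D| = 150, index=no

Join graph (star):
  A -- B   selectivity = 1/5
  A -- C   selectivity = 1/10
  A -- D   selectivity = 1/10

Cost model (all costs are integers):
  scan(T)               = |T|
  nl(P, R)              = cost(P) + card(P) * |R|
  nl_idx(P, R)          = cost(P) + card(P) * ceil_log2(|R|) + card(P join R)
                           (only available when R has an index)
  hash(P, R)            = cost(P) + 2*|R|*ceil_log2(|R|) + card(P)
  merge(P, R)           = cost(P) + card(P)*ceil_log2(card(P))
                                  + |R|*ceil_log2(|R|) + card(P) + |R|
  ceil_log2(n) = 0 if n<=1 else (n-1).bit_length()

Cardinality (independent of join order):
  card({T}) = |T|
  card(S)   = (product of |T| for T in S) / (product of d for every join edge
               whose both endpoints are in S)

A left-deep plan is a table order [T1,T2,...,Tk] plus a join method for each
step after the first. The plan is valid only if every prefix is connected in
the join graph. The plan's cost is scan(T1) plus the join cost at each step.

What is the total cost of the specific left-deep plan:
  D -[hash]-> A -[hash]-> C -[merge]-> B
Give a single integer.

648950

step 1: scan D: cost=150, card=150
step 2: join A via hash
    card(P join A) = 150*50/(10) = 750
    cost = 150 + 2*50*6 + 150 = 900
step 3: join C via hash
    card(P join C) = 750*500/(10) = 37500
    cost = 900 + 2*500*9 + 750 = 10650
step 4: join B via merge
    card(P join B) = 37500*100/(5) = 750000
    cost = 10650 + 37500*16 + 100*7 + 37500 + 100 = 648950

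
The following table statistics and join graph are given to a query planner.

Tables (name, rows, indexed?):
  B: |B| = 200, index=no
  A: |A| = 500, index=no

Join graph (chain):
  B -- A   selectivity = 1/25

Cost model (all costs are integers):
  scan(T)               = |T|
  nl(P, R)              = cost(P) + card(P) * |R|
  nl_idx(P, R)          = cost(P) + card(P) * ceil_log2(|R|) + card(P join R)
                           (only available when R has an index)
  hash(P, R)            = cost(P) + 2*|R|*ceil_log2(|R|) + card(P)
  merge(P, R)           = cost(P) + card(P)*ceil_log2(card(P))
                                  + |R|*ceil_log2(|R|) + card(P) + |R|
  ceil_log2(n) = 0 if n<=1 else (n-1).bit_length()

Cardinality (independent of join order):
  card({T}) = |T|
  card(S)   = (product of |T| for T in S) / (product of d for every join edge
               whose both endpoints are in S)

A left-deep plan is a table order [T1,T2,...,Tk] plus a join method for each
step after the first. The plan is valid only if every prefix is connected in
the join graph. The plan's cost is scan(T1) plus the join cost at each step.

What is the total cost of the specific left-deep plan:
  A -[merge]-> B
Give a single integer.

7300

step 1: scan A: cost=500, card=500
step 2: join B via merge
    card(P join B) = 500*200/(25) = 4000
    cost = 500 + 500*9 + 200*8 + 500 + 200 = 7300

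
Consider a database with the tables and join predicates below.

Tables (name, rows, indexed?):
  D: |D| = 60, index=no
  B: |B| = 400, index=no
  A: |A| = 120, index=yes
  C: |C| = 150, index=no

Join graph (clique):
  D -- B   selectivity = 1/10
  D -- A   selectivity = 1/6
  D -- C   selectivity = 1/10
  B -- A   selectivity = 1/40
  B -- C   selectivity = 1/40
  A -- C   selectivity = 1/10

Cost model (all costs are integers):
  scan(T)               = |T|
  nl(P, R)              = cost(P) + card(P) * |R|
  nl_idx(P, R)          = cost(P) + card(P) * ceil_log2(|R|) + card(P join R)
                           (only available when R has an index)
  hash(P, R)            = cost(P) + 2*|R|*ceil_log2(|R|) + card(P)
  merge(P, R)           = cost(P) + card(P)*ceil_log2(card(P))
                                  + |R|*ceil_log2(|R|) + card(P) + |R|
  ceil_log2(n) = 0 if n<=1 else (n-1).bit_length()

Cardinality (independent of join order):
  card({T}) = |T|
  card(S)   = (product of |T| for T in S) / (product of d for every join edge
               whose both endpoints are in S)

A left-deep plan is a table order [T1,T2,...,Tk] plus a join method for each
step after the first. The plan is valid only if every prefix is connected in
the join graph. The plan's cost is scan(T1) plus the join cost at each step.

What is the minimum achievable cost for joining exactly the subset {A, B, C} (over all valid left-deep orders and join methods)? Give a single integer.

Selinger DP over subsets of {A,B,C}:
  {B}: scan cost=400, card=400
  {A}: scan cost=120, card=120
  {C}: scan cost=150, card=150
  {AB}: card=1200; try (A,hash)→2480, (A,nl_idx)→4400, (B,merge)→5080, (A,merge)→5360, (B,hash)→7440, (B,nl)→48120 …(+1); best=2480 via (A,hash)
  {BC}: card=1500; try (C,hash)→3200, (B,merge)→5500, (C,merge)→5750, (B,hash)→7500, (B,nl)→60150, (C,nl)→60400; best=3200 via (C,hash)
  {AC}: card=1800; try (A,hash)→1980, (C,merge)→2430, (A,merge)→2460, (C,hash)→2640, (A,nl_idx)→3000, (C,nl)→18120 …(+1); best=1980 via (A,hash)
  {ABC}: card=450; try (C,hash)→6080, (A,hash)→6380, (B,hash)→10980, (A,nl_idx)→14150, (C,merge)→18230, (A,merge)→22160 …(+4); best=6080 via (C,hash)

6080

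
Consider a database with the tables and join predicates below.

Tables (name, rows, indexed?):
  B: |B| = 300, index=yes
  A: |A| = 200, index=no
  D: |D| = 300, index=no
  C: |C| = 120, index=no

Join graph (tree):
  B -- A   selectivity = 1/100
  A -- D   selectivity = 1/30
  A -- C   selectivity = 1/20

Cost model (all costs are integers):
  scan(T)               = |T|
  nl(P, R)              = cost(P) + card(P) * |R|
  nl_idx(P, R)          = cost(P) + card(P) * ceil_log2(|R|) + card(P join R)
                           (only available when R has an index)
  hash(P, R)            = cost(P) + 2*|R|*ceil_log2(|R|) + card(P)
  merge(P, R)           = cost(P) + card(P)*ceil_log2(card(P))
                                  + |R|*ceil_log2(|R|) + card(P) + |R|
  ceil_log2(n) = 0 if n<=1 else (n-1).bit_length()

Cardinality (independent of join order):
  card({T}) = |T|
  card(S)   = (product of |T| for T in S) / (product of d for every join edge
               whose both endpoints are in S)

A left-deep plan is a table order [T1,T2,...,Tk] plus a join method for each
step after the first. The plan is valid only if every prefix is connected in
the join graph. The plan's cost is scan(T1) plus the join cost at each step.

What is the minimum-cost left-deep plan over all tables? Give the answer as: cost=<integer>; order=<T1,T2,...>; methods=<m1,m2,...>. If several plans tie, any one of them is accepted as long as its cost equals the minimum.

Selinger DP (subsets sized 1..n):
  {B}: scan cost=300, card=300
  {A}: scan cost=200, card=200
  {D}: scan cost=300, card=300
  {C}: scan cost=120, card=120
  {AB}: card=600; try (B,nl_idx)→2600, (A,hash)→3800, (B,merge)→5000, (A,merge)→5100, (B,hash)→5800, (B,nl)→60200 …(+1); best=2600 via (B,nl_idx)
  {AD}: card=2000; try (A,hash)→3800, (D,merge)→5000, (A,merge)→5100, (D,hash)→5800, (D,nl)→60200, (A,nl)→60300; best=3800 via (A,hash)
  {AC}: card=1200; try (C,hash)→2080, (A,merge)→2880, (C,merge)→2960, (A,hash)→3440, (A,nl)→24120, (C,nl)→24200; best=2080 via (C,hash)
  {ABD}: card=6000; try (D,hash)→8600, (B,hash)→11200, (D,merge)→12200, (B,nl_idx)→27800, (B,merge)→30800, (D,nl)→182600 …(+1); best=8600 via (D,hash)
  {ABC}: card=3600; try (C,hash)→4880, (B,hash)→8680, (C,merge)→10160, (B,nl_idx)→16480, (B,merge)→19480, (C,nl)→74600 …(+1); best=4880 via (C,hash)
  {ACD}: card=12000; try (C,hash)→7480, (D,hash)→8680, (D,merge)→19480, (C,merge)→28760, (C,nl)→243800, (D,nl)→362080; best=7480 via (C,hash)
  {ABCD}: card=36000; try (D,hash)→13880, (C,hash)→16280, (B,hash)→24880, (D,merge)→54680, (C,merge)→93560, (B,nl_idx)→151480 …(+4); best=13880 via (D,hash)

cost=13880; order=A,B,C,D; methods=nl_idx,hash,hash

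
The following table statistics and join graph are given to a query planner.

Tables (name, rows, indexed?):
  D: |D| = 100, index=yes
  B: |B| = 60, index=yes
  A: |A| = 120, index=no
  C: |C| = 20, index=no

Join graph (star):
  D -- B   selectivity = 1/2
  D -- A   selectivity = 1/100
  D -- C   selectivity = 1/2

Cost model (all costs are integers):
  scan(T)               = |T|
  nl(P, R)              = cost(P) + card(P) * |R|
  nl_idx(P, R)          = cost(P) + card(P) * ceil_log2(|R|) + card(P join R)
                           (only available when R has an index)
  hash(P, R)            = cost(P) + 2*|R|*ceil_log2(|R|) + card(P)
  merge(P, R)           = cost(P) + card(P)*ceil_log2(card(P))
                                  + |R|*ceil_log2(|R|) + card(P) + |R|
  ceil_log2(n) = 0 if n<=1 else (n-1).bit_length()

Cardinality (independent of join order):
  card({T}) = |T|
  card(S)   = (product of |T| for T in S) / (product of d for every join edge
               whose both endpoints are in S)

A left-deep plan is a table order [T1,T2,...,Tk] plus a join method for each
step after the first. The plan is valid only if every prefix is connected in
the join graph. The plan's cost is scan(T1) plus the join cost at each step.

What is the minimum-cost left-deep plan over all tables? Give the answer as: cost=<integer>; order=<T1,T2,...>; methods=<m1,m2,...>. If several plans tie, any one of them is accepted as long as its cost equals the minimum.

cost=3320; order=A,D,C,B; methods=nl_idx,hash,hash

Selinger DP (subsets sized 1..n):
  {D}: scan cost=100, card=100
  {B}: scan cost=60, card=60
  {A}: scan cost=120, card=120
  {C}: scan cost=20, card=20
  {BD}: card=3000; try (B,hash)→920, (D,merge)→1280, (B,merge)→1320, (D,hash)→1520, (D,nl_idx)→3480, (B,nl_idx)→3700 …(+2); best=920 via (B,hash)
  {AD}: card=120; try (D,nl_idx)→1080, (D,hash)→1640, (A,merge)→1860, (D,merge)→1880, (A,hash)→1880, (A,nl)→12100 …(+1); best=1080 via (D,nl_idx)
  {CD}: card=1000; try (C,hash)→400, (D,merge)→940, (C,merge)→1020, (D,nl_idx)→1160, (D,hash)→1440, (D,nl)→2020 …(+1); best=400 via (C,hash)
  {ABD}: card=3600; try (B,hash)→1920, (B,merge)→2460, (B,nl_idx)→5400, (A,hash)→5600, (B,nl)→8280, (A,merge)→40880 …(+1); best=1920 via (B,hash)
  {BCD}: card=30000; try (B,hash)→2120, (C,hash)→4120, (B,merge)→11820, (B,nl_idx)→36400, (C,merge)→40040, (B,nl)→60400 …(+1); best=2120 via (B,hash)
  {ACD}: card=1200; try (C,hash)→1400, (C,merge)→2160, (A,hash)→3080, (C,nl)→3480, (A,merge)→12360, (A,nl)→120400; best=1400 via (C,hash)
  {ABCD}: card=36000; try (B,hash)→3320, (C,hash)→5720, (B,merge)→16220, (A,hash)→33800, (B,nl_idx)→44600, (C,merge)→48840 …(+4); best=3320 via (B,hash)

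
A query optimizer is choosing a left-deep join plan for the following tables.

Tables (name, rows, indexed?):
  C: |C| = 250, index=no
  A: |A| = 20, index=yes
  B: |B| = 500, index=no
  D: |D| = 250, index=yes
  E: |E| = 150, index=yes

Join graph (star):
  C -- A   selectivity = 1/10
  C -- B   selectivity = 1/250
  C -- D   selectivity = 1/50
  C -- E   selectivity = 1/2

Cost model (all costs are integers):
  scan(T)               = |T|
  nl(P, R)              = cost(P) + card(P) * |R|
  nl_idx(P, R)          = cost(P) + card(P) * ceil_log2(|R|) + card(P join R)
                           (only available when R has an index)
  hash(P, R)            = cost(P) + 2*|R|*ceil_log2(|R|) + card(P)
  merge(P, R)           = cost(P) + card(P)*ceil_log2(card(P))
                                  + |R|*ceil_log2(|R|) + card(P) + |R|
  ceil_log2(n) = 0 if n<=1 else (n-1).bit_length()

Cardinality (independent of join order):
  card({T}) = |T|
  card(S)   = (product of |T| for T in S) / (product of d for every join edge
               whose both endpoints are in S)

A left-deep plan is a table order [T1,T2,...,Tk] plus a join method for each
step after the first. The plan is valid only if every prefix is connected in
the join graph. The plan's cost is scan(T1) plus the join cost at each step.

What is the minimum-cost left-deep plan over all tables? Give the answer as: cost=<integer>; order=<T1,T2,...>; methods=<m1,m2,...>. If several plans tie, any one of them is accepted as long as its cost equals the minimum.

Selinger DP (subsets sized 1..n):
  {C}: scan cost=250, card=250
  {A}: scan cost=20, card=20
  {B}: scan cost=500, card=500
  {D}: scan cost=250, card=250
  {E}: scan cost=150, card=150
  {AC}: card=500; try (A,hash)→700, (A,nl_idx)→2000, (C,merge)→2390, (A,merge)→2620, (C,hash)→4040, (C,nl)→5020 …(+1); best=700 via (A,hash)
  {BC}: card=500; try (C,hash)→5000, (B,merge)→7500, (C,merge)→7750, (B,hash)→9500, (B,nl)→125250, (C,nl)→125500; best=5000 via (C,hash)
  {CD}: card=1250; try (D,nl_idx)→3500, (D,hash)→4500, (C,hash)→4500, (D,merge)→4750, (C,merge)→4750, (D,nl)→62750 …(+1); best=3500 via (D,nl_idx)
  {CE}: card=18750; try (E,hash)→2900, (C,merge)→3750, (E,merge)→3850, (C,hash)→4300, (E,nl_idx)→21000, (C,nl)→37650 …(+1); best=2900 via (E,hash)
  {ABC}: card=1000; try (A,hash)→5700, (A,nl_idx)→8500, (A,merge)→10120, (B,hash)→10200, (B,merge)→10700, (A,nl)→15000 …(+1); best=5700 via (A,hash)
  {ACD}: card=2500; try (A,hash)→4950, (D,hash)→5200, (D,nl_idx)→7200, (D,merge)→7950, (A,nl_idx)→12250, (A,merge)→18620 …(+2); best=4950 via (A,hash)
  {ACE}: card=37500; try (E,hash)→3600, (E,merge)→7050, (A,hash)→21850, (E,nl_idx)→42200, (E,nl)→75700, (A,nl_idx)→134150 …(+2); best=3600 via (E,hash)
  {BCD}: card=2500; try (D,hash)→9500, (D,nl_idx)→11500, (D,merge)→12250, (B,hash)→13750, (B,merge)→23500, (D,nl)→130000 …(+1); best=9500 via (D,hash)
  {BCE}: card=37500; try (E,hash)→7900, (E,merge)→11350, (B,hash)→30650, (E,nl_idx)→46500, (E,nl)→80000, (B,merge)→307900 …(+1); best=7900 via (E,hash)
  {CDE}: card=93750; try (E,hash)→7150, (E,merge)→19850, (D,hash)→25650, (E,nl_idx)→107250, (E,nl)→191000, (D,nl_idx)→246650 …(+2); best=7150 via (E,hash)
  {ABCD}: card=5000; try (D,hash)→10700, (A,hash)→12200, (B,hash)→16450, (D,nl_idx)→18700, (D,merge)→18950, (A,nl_idx)→27000 …(+5); best=10700 via (D,hash)
  {ABCE}: card=75000; try (E,hash)→9100, (E,merge)→18050, (A,hash)→45600, (B,hash)→50100, (E,nl_idx)→88700, (E,nl)→155700 …(+5); best=9100 via (E,hash)
  {ACDE}: card=187500; try (E,hash)→9850, (E,merge)→38800, (D,hash)→45100, (A,hash)→101100, (E,nl_idx)→212450, (E,nl)→379950 …(+6); best=9850 via (E,hash)
  {BCDE}: card=187500; try (E,hash)→14400, (E,merge)→43350, (D,hash)→49400, (B,hash)→109900, (E,nl_idx)→217000, (E,nl)→384500 …(+5); best=14400 via (E,hash)
  {ABCDE}: card=375000; try (E,hash)→18100, (E,merge)→82050, (D,hash)→88100, (A,hash)→202100, (B,hash)→206350, (E,nl_idx)→425700 …(+9); best=18100 via (E,hash)

cost=18100; order=B,C,A,D,E; methods=hash,hash,hash,hash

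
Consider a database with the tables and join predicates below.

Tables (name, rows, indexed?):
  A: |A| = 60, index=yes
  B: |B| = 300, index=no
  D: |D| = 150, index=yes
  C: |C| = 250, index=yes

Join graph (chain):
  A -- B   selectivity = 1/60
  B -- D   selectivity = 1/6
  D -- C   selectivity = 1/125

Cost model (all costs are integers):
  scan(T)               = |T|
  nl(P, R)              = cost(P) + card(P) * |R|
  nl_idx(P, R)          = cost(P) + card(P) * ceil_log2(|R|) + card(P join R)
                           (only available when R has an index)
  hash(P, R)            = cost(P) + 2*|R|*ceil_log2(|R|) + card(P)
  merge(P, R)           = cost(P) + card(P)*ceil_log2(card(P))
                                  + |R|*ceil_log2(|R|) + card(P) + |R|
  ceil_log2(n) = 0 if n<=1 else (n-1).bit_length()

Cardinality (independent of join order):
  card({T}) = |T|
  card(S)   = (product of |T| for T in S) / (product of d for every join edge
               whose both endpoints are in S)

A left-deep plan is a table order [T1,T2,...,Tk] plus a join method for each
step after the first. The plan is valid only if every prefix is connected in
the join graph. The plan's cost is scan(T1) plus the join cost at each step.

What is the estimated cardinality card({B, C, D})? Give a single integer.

15000

Tables in S: B(300), C(250), D(150)
Edges inside S: B-D(d=6), D-C(d=125)
numerator = 300 * 250 * 150 = 11250000
denominator = 6 * 125 = 750
card(S) = 11250000 / 750 = 15000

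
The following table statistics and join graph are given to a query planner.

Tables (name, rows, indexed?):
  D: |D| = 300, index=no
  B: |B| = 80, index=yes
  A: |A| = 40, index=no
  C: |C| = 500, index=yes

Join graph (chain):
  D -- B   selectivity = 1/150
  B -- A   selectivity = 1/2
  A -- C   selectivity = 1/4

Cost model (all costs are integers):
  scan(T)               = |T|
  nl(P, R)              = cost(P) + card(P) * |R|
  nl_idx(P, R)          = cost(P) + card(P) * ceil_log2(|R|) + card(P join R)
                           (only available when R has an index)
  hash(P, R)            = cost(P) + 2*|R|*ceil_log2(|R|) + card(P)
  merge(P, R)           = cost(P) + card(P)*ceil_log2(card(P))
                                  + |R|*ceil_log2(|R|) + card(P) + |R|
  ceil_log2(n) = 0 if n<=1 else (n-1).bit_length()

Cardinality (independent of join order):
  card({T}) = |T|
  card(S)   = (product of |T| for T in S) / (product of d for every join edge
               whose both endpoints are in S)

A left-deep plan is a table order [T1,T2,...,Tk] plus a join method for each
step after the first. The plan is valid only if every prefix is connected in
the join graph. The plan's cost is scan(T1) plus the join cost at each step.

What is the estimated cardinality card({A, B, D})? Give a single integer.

Tables in S: A(40), B(80), D(300)
Edges inside S: D-B(d=150), B-A(d=2)
numerator = 40 * 80 * 300 = 960000
denominator = 150 * 2 = 300
card(S) = 960000 / 300 = 3200

3200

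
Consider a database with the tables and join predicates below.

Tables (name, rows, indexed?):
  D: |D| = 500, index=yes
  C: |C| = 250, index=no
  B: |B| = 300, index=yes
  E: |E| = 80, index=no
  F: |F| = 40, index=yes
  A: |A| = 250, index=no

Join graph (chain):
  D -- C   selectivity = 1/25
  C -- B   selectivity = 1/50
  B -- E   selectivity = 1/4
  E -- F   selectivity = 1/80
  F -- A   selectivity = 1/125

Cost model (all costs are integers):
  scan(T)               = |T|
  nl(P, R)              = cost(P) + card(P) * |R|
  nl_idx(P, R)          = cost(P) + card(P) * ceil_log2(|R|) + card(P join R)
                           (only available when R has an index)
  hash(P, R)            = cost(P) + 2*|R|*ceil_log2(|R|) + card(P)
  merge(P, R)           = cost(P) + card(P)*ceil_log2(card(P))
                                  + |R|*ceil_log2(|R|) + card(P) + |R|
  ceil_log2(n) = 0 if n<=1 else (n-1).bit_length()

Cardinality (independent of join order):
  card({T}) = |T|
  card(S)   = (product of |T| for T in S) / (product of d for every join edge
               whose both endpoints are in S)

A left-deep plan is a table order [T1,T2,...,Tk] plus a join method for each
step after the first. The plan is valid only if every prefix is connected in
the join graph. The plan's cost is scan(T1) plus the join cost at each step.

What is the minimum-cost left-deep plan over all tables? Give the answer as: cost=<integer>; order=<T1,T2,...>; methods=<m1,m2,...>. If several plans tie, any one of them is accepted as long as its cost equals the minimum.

cost=54820; order=A,F,E,B,C,D; methods=hash,hash,merge,hash,hash

Selinger DP (subsets sized 1..n):
  {D}: scan cost=500, card=500
  {C}: scan cost=250, card=250
  {B}: scan cost=300, card=300
  {E}: scan cost=80, card=80
  {F}: scan cost=40, card=40
  {A}: scan cost=250, card=250
  {CD}: card=5000; try (C,hash)→5000, (D,merge)→7500, (D,nl_idx)→7500, (C,merge)→7750, (D,hash)→9500, (D,nl)→125250 …(+1); best=5000 via (C,hash)
  {BC}: card=1500; try (B,nl_idx)→4000, (C,hash)→4600, (B,merge)→5500, (C,merge)→5550, (B,hash)→5900, (B,nl)→75250 …(+1); best=4000 via (B,nl_idx)
  {BE}: card=6000; try (E,hash)→1720, (B,merge)→3720, (E,merge)→3940, (B,hash)→5560, (B,nl_idx)→6800, (B,nl)→24080 …(+1); best=1720 via (E,hash)
  {EF}: card=40; try (F,nl_idx)→600, (F,hash)→640, (E,merge)→960, (F,merge)→1000, (E,hash)→1200, (E,nl)→3240 …(+1); best=600 via (F,nl_idx)
  {AF}: card=80; try (F,hash)→980, (F,nl_idx)→1830, (A,merge)→2570, (F,merge)→2780, (A,hash)→4080, (A,nl)→10040 …(+1); best=980 via (F,hash)
  {BCD}: card=30000; try (D,hash)→14500, (B,hash)→15400, (D,merge)→27000, (D,nl_idx)→47500, (B,merge)→78000, (B,nl_idx)→80000 …(+2); best=14500 via (D,hash)
  {BCE}: card=30000; try (E,hash)→6620, (C,hash)→11720, (E,merge)→22640, (C,merge)→87970, (E,nl)→124000, (C,nl)→1501720; best=6620 via (E,hash)
  {BEF}: card=3000; try (B,merge)→3880, (B,nl_idx)→3960, (B,hash)→6040, (F,hash)→8200, (B,nl)→12600, (F,nl_idx)→40720 …(+2); best=3880 via (B,merge)
  {AEF}: card=80; try (E,hash)→2180, (E,merge)→2260, (A,merge)→3130, (A,hash)→4640, (E,nl)→7380, (A,nl)→10600; best=2180 via (E,hash)
  {BCDE}: card=600000; try (E,hash)→45620, (D,hash)→45620, (D,merge)→491620, (E,merge)→495140, (D,nl_idx)→876620, (E,nl)→2414500 …(+1); best=45620 via (E,hash)
  {BCEF}: card=15000; try (C,hash)→10880, (F,hash)→37100, (C,merge)→45130, (F,nl_idx)→201620, (F,merge)→486900, (C,nl)→753880 …(+1); best=10880 via (C,hash)
  {ABEF}: card=6000; try (B,merge)→5820, (B,hash)→7660, (B,nl_idx)→8900, (A,hash)→10880, (B,nl)→26180, (A,merge)→45130 …(+1); best=5820 via (B,merge)
  {BCDEF}: card=300000; try (D,hash)→34880, (D,merge)→240880, (D,nl_idx)→445880, (F,hash)→646100, (F,nl_idx)→3945620, (D,nl)→7510880 …(+2); best=34880 via (D,hash)
  {ABCEF}: card=30000; try (C,hash)→15820, (A,hash)→29880, (C,merge)→92070, (A,merge)→238130, (C,nl)→1505820, (A,nl)→3760880; best=15820 via (C,hash)
  {ABCDEF}: card=600000; try (D,hash)→54820, (A,hash)→338880, (D,merge)→500820, (D,nl_idx)→885820, (A,merge)→6037130, (D,nl)→15015820 …(+1); best=54820 via (D,hash)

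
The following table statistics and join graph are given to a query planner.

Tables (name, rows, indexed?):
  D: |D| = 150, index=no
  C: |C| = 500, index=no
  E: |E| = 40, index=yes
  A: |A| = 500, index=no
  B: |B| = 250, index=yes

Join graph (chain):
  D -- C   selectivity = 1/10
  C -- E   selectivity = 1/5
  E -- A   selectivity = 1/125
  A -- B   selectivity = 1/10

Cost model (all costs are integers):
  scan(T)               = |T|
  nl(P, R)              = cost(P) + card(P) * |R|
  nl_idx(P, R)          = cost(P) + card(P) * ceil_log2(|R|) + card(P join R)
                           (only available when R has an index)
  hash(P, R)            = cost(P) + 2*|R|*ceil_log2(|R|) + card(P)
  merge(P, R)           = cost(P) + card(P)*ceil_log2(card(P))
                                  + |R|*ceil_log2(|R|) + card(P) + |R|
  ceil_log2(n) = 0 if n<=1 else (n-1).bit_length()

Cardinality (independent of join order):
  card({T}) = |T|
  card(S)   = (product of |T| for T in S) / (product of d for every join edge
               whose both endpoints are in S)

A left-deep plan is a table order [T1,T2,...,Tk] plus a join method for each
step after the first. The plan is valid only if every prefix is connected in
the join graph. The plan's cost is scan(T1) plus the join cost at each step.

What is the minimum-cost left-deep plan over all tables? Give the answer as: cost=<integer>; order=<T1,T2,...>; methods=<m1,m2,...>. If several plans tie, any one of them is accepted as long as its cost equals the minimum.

Selinger DP (subsets sized 1..n):
  {D}: scan cost=150, card=150
  {C}: scan cost=500, card=500
  {E}: scan cost=40, card=40
  {A}: scan cost=500, card=500
  {B}: scan cost=250, card=250
  {CD}: card=7500; try (D,hash)→3400, (C,merge)→6500, (D,merge)→6850, (C,hash)→9300, (C,nl)→75150, (D,nl)→75500; best=3400 via (D,hash)
  {CE}: card=4000; try (E,hash)→1480, (C,merge)→5320, (E,merge)→5780, (E,nl_idx)→7500, (C,hash)→9080, (C,nl)→20040 …(+1); best=1480 via (E,hash)
  {AE}: card=160; try (E,hash)→1480, (E,nl_idx)→3660, (A,merge)→5320, (E,merge)→5780, (A,hash)→9080, (A,nl)→20040 …(+1); best=1480 via (E,hash)
  {AB}: card=12500; try (B,hash)→5000, (A,merge)→7500, (B,merge)→7750, (A,hash)→9500, (B,nl_idx)→17000, (A,nl)→125250 …(+1); best=5000 via (B,hash)
  {CDE}: card=60000; try (D,hash)→7880, (E,hash)→11380, (D,merge)→54830, (E,nl_idx)→108400, (E,merge)→108680, (E,nl)→303400 …(+1); best=7880 via (D,hash)
  {ACE}: card=16000; try (C,merge)→7920, (C,hash)→10640, (A,hash)→14480, (A,merge)→58480, (C,nl)→81480, (A,nl)→2001480; best=7920 via (C,merge)
  {ABE}: card=4000; try (B,merge)→5170, (B,hash)→5640, (B,nl_idx)→6760, (E,hash)→17980, (B,nl)→41480, (E,nl_idx)→84000 …(+2); best=5170 via (B,merge)
  {ACDE}: card=240000; try (D,hash)→26320, (A,hash)→76880, (D,merge)→249270, (A,merge)→1032880, (D,nl)→2407920, (A,nl)→30007880; best=26320 via (D,hash)
  {ABCE}: card=400000; try (C,hash)→18170, (B,hash)→27920, (C,merge)→62170, (B,merge)→250170, (B,nl_idx)→535920, (C,nl)→2005170 …(+1); best=18170 via (C,hash)
  {ABCDE}: card=6000000; try (B,hash)→270320, (D,hash)→420570, (B,merge)→4588570, (B,nl_idx)→7946320, (D,merge)→8019520, (D,nl)→60018170 …(+1); best=270320 via (B,hash)

cost=270320; order=A,E,C,D,B; methods=hash,merge,hash,hash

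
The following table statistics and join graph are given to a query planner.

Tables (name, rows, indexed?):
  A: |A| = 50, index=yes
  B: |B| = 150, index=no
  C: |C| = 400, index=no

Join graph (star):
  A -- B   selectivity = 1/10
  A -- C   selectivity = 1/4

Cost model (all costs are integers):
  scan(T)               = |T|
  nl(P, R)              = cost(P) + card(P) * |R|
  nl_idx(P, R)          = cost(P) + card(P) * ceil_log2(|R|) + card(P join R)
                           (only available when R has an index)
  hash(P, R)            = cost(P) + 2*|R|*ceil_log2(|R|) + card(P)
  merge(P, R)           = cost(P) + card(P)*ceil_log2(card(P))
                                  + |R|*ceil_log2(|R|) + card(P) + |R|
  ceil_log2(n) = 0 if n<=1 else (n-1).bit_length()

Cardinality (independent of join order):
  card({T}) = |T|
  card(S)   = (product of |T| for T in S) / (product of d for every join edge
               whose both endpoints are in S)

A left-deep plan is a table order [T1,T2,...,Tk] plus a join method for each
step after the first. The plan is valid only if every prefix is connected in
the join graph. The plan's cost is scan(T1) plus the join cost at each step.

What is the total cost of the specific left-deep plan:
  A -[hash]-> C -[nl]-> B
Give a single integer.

757300

step 1: scan A: cost=50, card=50
step 2: join C via hash
    card(P join C) = 50*400/(4) = 5000
    cost = 50 + 2*400*9 + 50 = 7300
step 3: join B via nl
    card(P join B) = 5000*150/(10) = 75000
    cost = 7300 + 5000*150 = 757300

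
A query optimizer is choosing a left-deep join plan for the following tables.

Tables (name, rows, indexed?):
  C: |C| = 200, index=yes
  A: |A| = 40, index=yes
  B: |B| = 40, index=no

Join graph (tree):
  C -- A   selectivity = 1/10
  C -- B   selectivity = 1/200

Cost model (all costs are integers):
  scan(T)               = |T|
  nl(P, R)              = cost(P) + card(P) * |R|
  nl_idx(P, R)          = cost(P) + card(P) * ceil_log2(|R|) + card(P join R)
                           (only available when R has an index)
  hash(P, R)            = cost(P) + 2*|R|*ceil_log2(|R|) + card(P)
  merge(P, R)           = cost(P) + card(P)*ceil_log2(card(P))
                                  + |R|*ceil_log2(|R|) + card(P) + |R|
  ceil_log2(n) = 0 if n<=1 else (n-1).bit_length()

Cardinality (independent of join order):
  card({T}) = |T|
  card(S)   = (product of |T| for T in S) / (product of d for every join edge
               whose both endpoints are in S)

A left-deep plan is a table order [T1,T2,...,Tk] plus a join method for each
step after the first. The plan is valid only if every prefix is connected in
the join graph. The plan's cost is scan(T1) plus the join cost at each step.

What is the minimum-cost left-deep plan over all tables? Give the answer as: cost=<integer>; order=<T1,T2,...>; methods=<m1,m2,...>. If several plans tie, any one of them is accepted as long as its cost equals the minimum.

cost=800; order=B,C,A; methods=nl_idx,nl_idx

Selinger DP (subsets sized 1..n):
  {C}: scan cost=200, card=200
  {A}: scan cost=40, card=40
  {B}: scan cost=40, card=40
  {AC}: card=800; try (A,hash)→880, (C,nl_idx)→1160, (C,merge)→2120, (A,nl_idx)→2200, (A,merge)→2280, (C,hash)→3280 …(+2); best=880 via (A,hash)
  {BC}: card=40; try (C,nl_idx)→400, (B,hash)→880, (C,merge)→2120, (B,merge)→2280, (C,hash)→3280, (C,nl)→8040 …(+1); best=400 via (C,nl_idx)
  {ABC}: card=160; try (A,nl_idx)→800, (A,hash)→920, (A,merge)→960, (A,nl)→2000, (B,hash)→2160, (B,merge)→9960 …(+1); best=800 via (A,nl_idx)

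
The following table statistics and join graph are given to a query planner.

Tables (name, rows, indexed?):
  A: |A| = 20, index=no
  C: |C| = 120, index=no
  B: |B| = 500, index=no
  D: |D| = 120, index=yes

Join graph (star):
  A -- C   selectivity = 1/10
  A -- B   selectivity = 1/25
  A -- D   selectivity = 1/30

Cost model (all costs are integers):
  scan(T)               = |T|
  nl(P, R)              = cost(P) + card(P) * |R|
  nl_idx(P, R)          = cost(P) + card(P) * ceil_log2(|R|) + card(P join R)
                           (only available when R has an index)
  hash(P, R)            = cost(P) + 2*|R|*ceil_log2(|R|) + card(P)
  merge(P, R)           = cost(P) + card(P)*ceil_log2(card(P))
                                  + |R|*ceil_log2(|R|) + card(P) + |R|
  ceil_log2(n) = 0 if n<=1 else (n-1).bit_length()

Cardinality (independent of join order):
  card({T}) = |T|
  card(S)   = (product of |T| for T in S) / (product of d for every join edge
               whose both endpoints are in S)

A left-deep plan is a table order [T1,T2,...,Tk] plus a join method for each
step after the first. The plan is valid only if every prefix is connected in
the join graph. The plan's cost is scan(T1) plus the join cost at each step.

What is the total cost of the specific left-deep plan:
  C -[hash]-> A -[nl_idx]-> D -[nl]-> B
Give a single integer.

step 1: scan C: cost=120, card=120
step 2: join A via hash
    card(P join A) = 120*20/(10) = 240
    cost = 120 + 2*20*5 + 120 = 440
step 3: join D via nl_idx
    card(P join D) = 240*120/(30) = 960
    cost = 440 + 240*7 + 960 = 3080
step 4: join B via nl
    card(P join B) = 960*500/(25) = 19200
    cost = 3080 + 960*500 = 483080

483080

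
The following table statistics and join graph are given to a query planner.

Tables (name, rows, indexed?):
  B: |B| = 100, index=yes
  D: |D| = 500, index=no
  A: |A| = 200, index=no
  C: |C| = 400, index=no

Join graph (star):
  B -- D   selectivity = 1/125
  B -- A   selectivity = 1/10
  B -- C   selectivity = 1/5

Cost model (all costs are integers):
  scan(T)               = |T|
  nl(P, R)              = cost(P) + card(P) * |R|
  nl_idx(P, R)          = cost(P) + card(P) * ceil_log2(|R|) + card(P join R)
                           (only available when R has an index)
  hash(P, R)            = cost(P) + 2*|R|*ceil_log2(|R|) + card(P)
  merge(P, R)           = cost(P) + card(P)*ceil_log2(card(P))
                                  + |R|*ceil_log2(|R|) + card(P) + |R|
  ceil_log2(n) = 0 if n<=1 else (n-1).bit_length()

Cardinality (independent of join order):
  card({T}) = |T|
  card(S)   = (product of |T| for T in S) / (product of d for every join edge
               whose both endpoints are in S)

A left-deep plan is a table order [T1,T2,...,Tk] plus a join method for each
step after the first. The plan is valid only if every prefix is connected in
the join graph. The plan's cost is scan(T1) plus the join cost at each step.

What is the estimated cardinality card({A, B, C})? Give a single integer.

Tables in S: A(200), B(100), C(400)
Edges inside S: B-A(d=10), B-C(d=5)
numerator = 200 * 100 * 400 = 8000000
denominator = 10 * 5 = 50
card(S) = 8000000 / 50 = 160000

160000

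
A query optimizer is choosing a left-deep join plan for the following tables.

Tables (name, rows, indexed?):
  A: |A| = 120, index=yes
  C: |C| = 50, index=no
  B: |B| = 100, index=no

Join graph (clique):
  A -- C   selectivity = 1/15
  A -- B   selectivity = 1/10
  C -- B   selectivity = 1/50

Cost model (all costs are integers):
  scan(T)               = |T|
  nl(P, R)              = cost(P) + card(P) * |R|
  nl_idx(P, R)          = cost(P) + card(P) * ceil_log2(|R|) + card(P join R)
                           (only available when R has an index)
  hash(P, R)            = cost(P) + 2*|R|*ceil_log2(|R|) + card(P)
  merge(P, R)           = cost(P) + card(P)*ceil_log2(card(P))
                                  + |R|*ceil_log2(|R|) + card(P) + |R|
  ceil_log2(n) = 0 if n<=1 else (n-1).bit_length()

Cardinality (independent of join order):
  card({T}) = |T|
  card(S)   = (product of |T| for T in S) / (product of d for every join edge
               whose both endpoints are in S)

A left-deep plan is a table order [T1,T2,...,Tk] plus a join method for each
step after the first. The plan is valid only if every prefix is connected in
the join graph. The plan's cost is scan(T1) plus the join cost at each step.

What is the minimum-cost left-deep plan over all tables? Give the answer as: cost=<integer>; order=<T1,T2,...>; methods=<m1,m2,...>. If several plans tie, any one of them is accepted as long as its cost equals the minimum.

Selinger DP (subsets sized 1..n):
  {A}: scan cost=120, card=120
  {C}: scan cost=50, card=50
  {B}: scan cost=100, card=100
  {AC}: card=400; try (A,nl_idx)→800, (C,hash)→840, (A,merge)→1360, (C,merge)→1430, (A,hash)→1780, (A,nl)→6050 …(+1); best=800 via (A,nl_idx)
  {AB}: card=1200; try (B,hash)→1640, (A,merge)→1860, (B,merge)→1880, (A,hash)→1880, (A,nl_idx)→2000, (A,nl)→12100 …(+1); best=1640 via (B,hash)
  {BC}: card=100; try (C,hash)→800, (B,merge)→1200, (C,merge)→1250, (B,hash)→1500, (B,nl)→5050, (C,nl)→5100; best=800 via (C,hash)
  {ABC}: card=80; try (A,nl_idx)→1580, (A,merge)→2560, (A,hash)→2580, (B,hash)→2600, (C,hash)→3440, (B,merge)→5600 …(+4); best=1580 via (A,nl_idx)

cost=1580; order=B,C,A; methods=hash,nl_idx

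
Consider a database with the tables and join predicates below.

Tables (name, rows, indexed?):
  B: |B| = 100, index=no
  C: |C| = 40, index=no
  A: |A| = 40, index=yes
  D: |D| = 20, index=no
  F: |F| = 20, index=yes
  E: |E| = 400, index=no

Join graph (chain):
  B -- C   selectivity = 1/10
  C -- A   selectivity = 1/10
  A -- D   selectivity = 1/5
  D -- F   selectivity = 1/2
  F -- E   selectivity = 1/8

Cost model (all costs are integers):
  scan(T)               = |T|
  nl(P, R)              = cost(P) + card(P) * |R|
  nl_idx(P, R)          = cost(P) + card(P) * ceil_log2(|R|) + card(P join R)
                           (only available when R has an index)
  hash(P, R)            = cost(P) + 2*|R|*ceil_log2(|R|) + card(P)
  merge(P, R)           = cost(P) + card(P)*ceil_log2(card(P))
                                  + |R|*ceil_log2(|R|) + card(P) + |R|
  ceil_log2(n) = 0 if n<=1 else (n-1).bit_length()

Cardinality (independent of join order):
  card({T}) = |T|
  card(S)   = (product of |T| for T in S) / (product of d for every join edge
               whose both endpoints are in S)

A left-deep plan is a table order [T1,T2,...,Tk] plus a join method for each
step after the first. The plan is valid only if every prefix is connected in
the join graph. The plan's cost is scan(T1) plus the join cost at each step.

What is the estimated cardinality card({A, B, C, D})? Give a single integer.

Tables in S: A(40), B(100), C(40), D(20)
Edges inside S: B-C(d=10), C-A(d=10), A-D(d=5)
numerator = 40 * 100 * 40 * 20 = 3200000
denominator = 10 * 10 * 5 = 500
card(S) = 3200000 / 500 = 6400

6400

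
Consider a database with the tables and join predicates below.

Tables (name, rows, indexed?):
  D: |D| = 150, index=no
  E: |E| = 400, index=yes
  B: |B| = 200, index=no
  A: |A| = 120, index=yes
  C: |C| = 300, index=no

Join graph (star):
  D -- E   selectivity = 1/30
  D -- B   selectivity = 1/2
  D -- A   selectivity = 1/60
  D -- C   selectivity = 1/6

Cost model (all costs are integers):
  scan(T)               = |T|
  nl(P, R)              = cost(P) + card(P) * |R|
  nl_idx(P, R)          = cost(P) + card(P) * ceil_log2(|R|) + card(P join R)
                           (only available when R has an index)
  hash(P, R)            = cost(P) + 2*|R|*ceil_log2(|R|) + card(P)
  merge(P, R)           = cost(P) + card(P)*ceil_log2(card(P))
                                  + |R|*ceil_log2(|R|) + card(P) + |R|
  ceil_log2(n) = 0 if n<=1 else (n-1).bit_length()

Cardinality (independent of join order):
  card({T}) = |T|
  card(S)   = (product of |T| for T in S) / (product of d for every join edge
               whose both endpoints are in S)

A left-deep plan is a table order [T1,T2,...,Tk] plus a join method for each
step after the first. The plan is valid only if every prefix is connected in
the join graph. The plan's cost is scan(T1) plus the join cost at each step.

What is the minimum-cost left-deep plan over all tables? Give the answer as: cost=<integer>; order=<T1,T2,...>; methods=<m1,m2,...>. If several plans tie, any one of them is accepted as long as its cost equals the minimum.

Selinger DP (subsets sized 1..n):
  {D}: scan cost=150, card=150
  {E}: scan cost=400, card=400
  {B}: scan cost=200, card=200
  {A}: scan cost=120, card=120
  {C}: scan cost=300, card=300
  {DE}: card=2000; try (D,hash)→3200, (E,nl_idx)→3500, (E,merge)→5500, (D,merge)→5750, (E,hash)→7500, (E,nl)→60150 …(+1); best=3200 via (D,hash)
  {BD}: card=15000; try (D,hash)→2800, (B,merge)→3300, (D,merge)→3350, (B,hash)→3500, (B,nl)→30150, (D,nl)→30200; best=2800 via (D,hash)
  {AD}: card=300; try (A,nl_idx)→1500, (A,hash)→1980, (D,merge)→2430, (A,merge)→2460, (D,hash)→2640, (D,nl)→18120 …(+1); best=1500 via (A,nl_idx)
  {CD}: card=7500; try (D,hash)→3000, (C,merge)→4500, (D,merge)→4650, (C,hash)→5700, (C,nl)→45150, (D,nl)→45300; best=3000 via (D,hash)
  {BDE}: card=200000; try (B,hash)→8400, (E,hash)→25000, (B,merge)→29000, (E,merge)→231800, (E,nl_idx)→337800, (B,nl)→403200 …(+1); best=8400 via (B,hash)
  {ADE}: card=4000; try (A,hash)→6880, (E,nl_idx)→8200, (E,merge)→8500, (E,hash)→9000, (A,nl_idx)→21200, (A,merge)→28160 …(+2); best=6880 via (A,hash)
  {CDE}: card=100000; try (C,hash)→10600, (E,hash)→17700, (C,merge)→30200, (E,merge)→112000, (E,nl_idx)→170500, (C,nl)→603200 …(+1); best=10600 via (C,hash)
  {ABD}: card=30000; try (B,hash)→5000, (B,merge)→6300, (A,hash)→19480, (B,nl)→61500, (A,nl_idx)→137800, (A,merge)→228760 …(+1); best=5000 via (B,hash)
  {BCD}: card=750000; try (B,hash)→13700, (C,hash)→23200, (B,merge)→109800, (C,merge)→230800, (B,nl)→1503000, (C,nl)→4502800; best=13700 via (B,hash)
  {ACD}: card=15000; try (C,hash)→7200, (C,merge)→7500, (A,hash)→12180, (A,nl_idx)→70500, (C,nl)→91500, (A,merge)→108960 …(+1); best=7200 via (C,hash)
  {ABDE}: card=400000; try (B,hash)→14080, (E,hash)→42200, (B,merge)→60680, (A,hash)→210080, (E,merge)→489000, (E,nl_idx)→675000 …(+5); best=14080 via (B,hash)
  {BCDE}: card=10000000; try (B,hash)→113800, (C,hash)→213800, (E,hash)→770900, (B,merge)→1812400, (C,merge)→3811400, (E,merge)→15767700 …(+4); best=113800 via (B,hash)
  {ACDE}: card=200000; try (C,hash)→16280, (E,hash)→29400, (C,merge)→61880, (A,hash)→112280, (E,merge)→236200, (E,nl_idx)→342200 …(+5); best=16280 via (C,hash)
  {ABCD}: card=1500000; try (B,hash)→25400, (C,hash)→40400, (B,merge)→234000, (C,merge)→488000, (A,hash)→765380, (B,nl)→3007200 …(+4); best=25400 via (B,hash)
  {ABCDE}: card=20000000; try (B,hash)→219480, (C,hash)→419480, (E,hash)→1532600, (B,merge)→3818080, (C,merge)→8017080, (A,hash)→10115480 …(+8); best=219480 via (B,hash)

cost=219480; order=E,D,A,C,B; methods=hash,hash,hash,hash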